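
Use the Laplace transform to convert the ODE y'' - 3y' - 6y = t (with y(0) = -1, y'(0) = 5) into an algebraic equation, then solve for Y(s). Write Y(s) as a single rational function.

Apply the Laplace transform to the equation.
The derivative rules (L{y''} = s^2 Y - s·y(0) - y'(0) and L{y'} = sY - y(0), with y(0) = -1, y'(0) = 5) turn the left side into (s^2 - 3*s - 6)Y - (-s + 8).
The right side is L{t} = s^(-2).
So (s^2 - 3*s - 6)Y = s^(-2) + (-s + 8).
Isolate Y and clear denominators.

Y(s) = (-s^3 + 8*s^2 + 1)/(s^4 - 3*s^3 - 6*s^2)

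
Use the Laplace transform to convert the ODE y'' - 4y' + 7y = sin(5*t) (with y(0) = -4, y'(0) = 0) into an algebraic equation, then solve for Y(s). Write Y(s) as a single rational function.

Apply the Laplace transform to the equation.
With L{y''} = s^2 Y - s·y(0) - y'(0) and L{y'} = sY - y(0), with y(0) = -4, y'(0) = 0: the LHS transforms to (s^2 - 4*s + 7)Y - (-4*s + 16).
The right side is L{sin(5*t)} = 5/(s^2 + 25).
So (s^2 - 4*s + 7)Y = 5/(s^2 + 25) + (-4*s + 16).
Isolate Y and clear denominators.

Y(s) = (-4*s^3 + 16*s^2 - 100*s + 405)/(s^4 - 4*s^3 + 32*s^2 - 100*s + 175)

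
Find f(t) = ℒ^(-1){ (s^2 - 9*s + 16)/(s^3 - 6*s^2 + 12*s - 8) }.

Factor the denominator: s^3 - 6*s^2 + 12*s - 8 = (s - 2)^3.
Partial fraction decomposition gives [1/(s - 2)] + [-5/(s - 2)^2] + [2/(s - 2)^3].
Invert each term: 1/(s - 2) ↔ e^(2t); -5/(s - 2)^2 ↔ -5t·e^(2t); 2/(s - 2)^3 ↔ (1)t^2·e^(2t).

f(t) = t^2*exp(2*t) - 5*t*exp(2*t) + exp(2*t)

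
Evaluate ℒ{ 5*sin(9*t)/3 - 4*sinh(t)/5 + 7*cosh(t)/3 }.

7*s/(3*(s^2 - 1)) + 15/(s^2 + 81) - 4/(5*(s^2 - 1))

Apply the Laplace transform termwise.
(7/3)·[L{cosh(t)} = s/(s^2 - 1)]; (-4/5)·[L{sinh(t)} = 1/(s^2 - 1)]; (5/3)·[L{sin(9t)} = 9/(s^2 + 81)].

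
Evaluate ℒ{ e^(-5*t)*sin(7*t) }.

7/((s + 5)^2 + 49)

L{sin(7t)} = 7/(s^2 + 49).
By the first shifting theorem, multiplying by e^(-5t) replaces s with s + 5.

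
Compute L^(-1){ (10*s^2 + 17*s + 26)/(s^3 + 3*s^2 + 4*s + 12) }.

sin(2*t) + 5*cos(2*t) + 5*exp(-3*t)

Factor the denominator: s^3 + 3*s^2 + 4*s + 12 = (s + 3)*(s^2 + 4).
Partial fraction decomposition gives [5/(s + 3)] + [5*s/(s^2 + 4)] + [2/(s^2 + 4)].
Invert each term: 5/(s + 3) ↔ 5e^(-3t); 5·s/(s^2 + 4) ↔ 5cos(2t); 1·2/(s^2 + 4) ↔ sin(2t).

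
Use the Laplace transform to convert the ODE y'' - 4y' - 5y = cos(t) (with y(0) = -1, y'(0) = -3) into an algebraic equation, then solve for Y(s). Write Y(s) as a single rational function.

Y(s) = (-s^3 + s^2 + 1)/(s^4 - 4*s^3 - 4*s^2 - 4*s - 5)

Transform both sides with L{·}.
With L{y''} = s^2 Y - s·y(0) - y'(0) and L{y'} = sY - y(0), with y(0) = -1, y'(0) = -3: the LHS transforms to (s^2 - 4*s - 5)Y - (-s + 1).
The right side is L{cos(t)} = s/(s^2 + 1).
So (s^2 - 4*s - 5)Y = s/(s^2 + 1) + (-s + 1).
Divide through and combine into a single rational function.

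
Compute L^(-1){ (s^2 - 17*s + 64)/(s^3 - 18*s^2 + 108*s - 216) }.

-t^2*exp(6*t) - 5*t*exp(6*t) + exp(6*t)

Factor the denominator: s^3 - 18*s^2 + 108*s - 216 = (s - 6)^3.
Partial fraction decomposition gives [1/(s - 6)] + [-5/(s - 6)^2] + [-2/(s - 6)^3].
Invert each term: 1/(s - 6) ↔ e^(6t); -5/(s - 6)^2 ↔ -5t·e^(6t); -2/(s - 6)^3 ↔ (-1)t^2·e^(6t).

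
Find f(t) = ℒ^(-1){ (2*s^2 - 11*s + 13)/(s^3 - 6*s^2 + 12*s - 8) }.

Factor the denominator: s^3 - 6*s^2 + 12*s - 8 = (s - 2)^3.
Partial fraction decomposition gives [2/(s - 2)] + [-3/(s - 2)^2] + [-1/(s - 2)^3].
Invert each term: 2/(s - 2) ↔ 2e^(2t); -3/(s - 2)^2 ↔ -3t·e^(2t); -1/(s - 2)^3 ↔ (-1/2)t^2·e^(2t).

f(t) = -t^2*exp(2*t)/2 - 3*t*exp(2*t) + 2*exp(2*t)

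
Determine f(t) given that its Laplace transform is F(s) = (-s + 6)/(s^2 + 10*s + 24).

f(t) = 5*exp(-4*t) - 6*exp(-6*t)

Factor the denominator: s^2 + 10*s + 24 = (s + 4)*(s + 6).
Partial fraction decomposition gives [5/(s + 4)] + [-6/(s + 6)].
Invert each term: 5/(s + 4) ↔ 5e^(-4t); -6/(s + 6) ↔ -6e^(-6t).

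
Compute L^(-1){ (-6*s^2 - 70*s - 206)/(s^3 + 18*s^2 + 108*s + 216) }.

-t^2*exp(-6*t) + 2*t*exp(-6*t) - 6*exp(-6*t)

Factor the denominator: s^3 + 18*s^2 + 108*s + 216 = (s + 6)^3.
Partial fraction decomposition gives [-6/(s + 6)] + [2/(s + 6)^2] + [-2/(s + 6)^3].
Invert each term: -6/(s + 6) ↔ -6e^(-6t); 2/(s + 6)^2 ↔ 2t·e^(-6t); -2/(s + 6)^3 ↔ (-1)t^2·e^(-6t).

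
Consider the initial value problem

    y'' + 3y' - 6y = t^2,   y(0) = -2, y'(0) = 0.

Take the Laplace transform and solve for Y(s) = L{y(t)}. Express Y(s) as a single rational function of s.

Apply the Laplace transform to the equation.
Using L{y''} = s^2 Y - s·y(0) - y'(0) and L{y'} = sY - y(0), with y(0) = -2, y'(0) = 0, the left side becomes (s^2 + 3*s - 6)Y - (-2*s - 6).
The right side is L{t^2} = 2/s^3.
So (s^2 + 3*s - 6)Y = 2/s^3 + (-2*s - 6).
Solve for Y(s) and write it as one ratio of polynomials.

Y(s) = (-2*s^4 - 6*s^3 + 2)/(s^5 + 3*s^4 - 6*s^3)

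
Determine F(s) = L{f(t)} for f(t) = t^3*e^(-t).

L{t^3} = 3!/s^4 = 6/s^4.
By the first shifting theorem, multiplying by e^(-t) replaces s with s + 1.

F(s) = 6/(s + 1)^4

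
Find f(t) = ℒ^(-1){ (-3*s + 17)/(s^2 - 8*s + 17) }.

f(t) = 5*exp(4*t)*sin(t) - 3*exp(4*t)*cos(t)

Complete the square in the denominator: s^2 - 8*s + 17 = (s - 4)^2 + 1^2.
Split the numerator to match: -3*s + 17 = -3·(s - 4) + 5·1.
Invert each term: -3·(s - 4)/((s - 4)^2 + 1) ↔ -3e^(4t)cos(t); 5·1/((s - 4)^2 + 1) ↔ 5e^(4t)sin(t).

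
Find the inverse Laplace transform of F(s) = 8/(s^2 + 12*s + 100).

Rewrite the denominator: s^2 + 12*s + 100 = (s + 6)^2 + 64.
The form in (s + 6) signals a first-shifting-theorem factor e^(-6t).
Since L{sin(8t)} = 8/(s^2 + 64), the inverse is exp(-6*t)*sin(8*t).

exp(-6*t)*sin(8*t)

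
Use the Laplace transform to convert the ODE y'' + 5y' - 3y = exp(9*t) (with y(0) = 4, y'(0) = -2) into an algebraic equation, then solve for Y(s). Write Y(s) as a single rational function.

Transform both sides with L{·}.
The derivative rules (L{y''} = s^2 Y - s·y(0) - y'(0) and L{y'} = sY - y(0), with y(0) = 4, y'(0) = -2) turn the left side into (s^2 + 5*s - 3)Y - (4*s + 18).
The right side is L{exp(9*t)} = 1/(s - 9).
So (s^2 + 5*s - 3)Y = 1/(s - 9) + (4*s + 18).
Isolate Y and clear denominators.

Y(s) = (4*s^2 - 18*s - 161)/(s^3 - 4*s^2 - 48*s + 27)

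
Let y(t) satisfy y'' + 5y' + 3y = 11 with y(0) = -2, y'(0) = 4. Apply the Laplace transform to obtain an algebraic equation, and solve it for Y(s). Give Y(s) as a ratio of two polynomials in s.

Y(s) = (-2*s^2 - 6*s + 11)/(s^3 + 5*s^2 + 3*s)

Laplace-transform each side.
The derivative rules (L{y''} = s^2 Y - s·y(0) - y'(0) and L{y'} = sY - y(0), with y(0) = -2, y'(0) = 4) turn the left side into (s^2 + 5*s + 3)Y - (-2*s - 6).
The right side is L{11} = 11/s.
So (s^2 + 5*s + 3)Y = 11/s + (-2*s - 6).
Solve for Y(s) and write it as one ratio of polynomials.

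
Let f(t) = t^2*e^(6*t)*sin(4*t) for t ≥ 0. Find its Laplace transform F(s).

L{sin(4t)} = 4/(s^2 + 16).
Multiplying by e^(6t) shifts s → s - 6, so L{e^(6*t)*sin(4*t)} = 4/((s - 6)^2 + 16).
Then apply L{t^2·g(t)} = (-1)^2 d^2/ds^2[G(s)] with G(s) = 4/((s - 6)^2 + 16):
differentiating 2 times and applying the sign gives 8*(3*s^2 - 36*s + 92)/(s^2 - 12*s + 52)^3.

F(s) = 8*(3*s^2 - 36*s + 92)/(s^2 - 12*s + 52)^3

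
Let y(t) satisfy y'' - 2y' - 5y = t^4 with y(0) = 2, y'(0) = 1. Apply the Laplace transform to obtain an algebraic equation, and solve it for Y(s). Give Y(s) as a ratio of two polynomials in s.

Laplace-transform each side.
The derivative rules (L{y''} = s^2 Y - s·y(0) - y'(0) and L{y'} = sY - y(0), with y(0) = 2, y'(0) = 1) turn the left side into (s^2 - 2*s - 5)Y - (2*s - 3).
The right side is L{t^4} = 24/s^5.
So (s^2 - 2*s - 5)Y = 24/s^5 + (2*s - 3).
Isolate Y and clear denominators.

Y(s) = (2*s^6 - 3*s^5 + 24)/(s^7 - 2*s^6 - 5*s^5)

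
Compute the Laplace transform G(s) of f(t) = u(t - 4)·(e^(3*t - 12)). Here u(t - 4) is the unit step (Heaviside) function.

G(s) = exp(-4*s)/(s - 3)

By the second shifting theorem, L{u(t - c)·g(t - c)} = e^(-cs)·H(s) with c = 4 and H(s) = L{g(t)}.
L{e^(3t)} = 1/(s - 3).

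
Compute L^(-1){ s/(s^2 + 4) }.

Since L{cos(2t)} = s/(s^2 + 4), the inverse is cos(2*t).

cos(2*t)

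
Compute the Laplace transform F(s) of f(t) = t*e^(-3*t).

F(s) = (s + 3)^(-2)

L{e^(-3t)} = 1/(s + 3).
Then apply L{t·g(t)} = -d/ds[G(s)] with G(s) = 1/(s + 3):
differentiating 1 time and applying the sign gives (s + 3)^(-2).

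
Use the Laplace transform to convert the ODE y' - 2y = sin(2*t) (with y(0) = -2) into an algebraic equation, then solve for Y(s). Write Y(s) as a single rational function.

Take the Laplace transform of both sides.
With L{y'} = sY - y(0) = sY - (-2): the LHS transforms to (s - 2)Y - (-2).
The right side is L{sin(2*t)} = 2/(s^2 + 4).
So (s - 2)Y = 2/(s^2 + 4) + (-2).
Solve for Y(s) and write it as one ratio of polynomials.

Y(s) = (-2*s^2 - 6)/(s^3 - 2*s^2 + 4*s - 8)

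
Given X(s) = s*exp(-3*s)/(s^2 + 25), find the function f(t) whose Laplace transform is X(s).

The factor e^(-3s) signals a time shift by c = 3 (second shifting theorem).
L{cos(5t)} = s/(s^2 + 25), so L^-1{s/(s^2 + 25)} = cos(5*t).
Hence the inverse is u(t - 3) times that function evaluated at t - 3.

f(t) = Heaviside(t - 3)*(cos(5*t - 15))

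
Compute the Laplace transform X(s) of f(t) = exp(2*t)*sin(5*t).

X(s) = 5/((s - 2)^2 + 25)

L{sin(5t)} = 5/(s^2 + 25).
By the first shifting theorem, multiplying by e^(2t) replaces s with s - 2.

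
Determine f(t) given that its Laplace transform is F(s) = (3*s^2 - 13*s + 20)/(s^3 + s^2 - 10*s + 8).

f(t) = exp(2*t) - 2*exp(t) + 4*exp(-4*t)

Factor the denominator: s^3 + s^2 - 10*s + 8 = (s - 2)*(s - 1)*(s + 4).
Partial fraction decomposition gives [-2/(s - 1)] + [4/(s + 4)] + [1/(s - 2)].
Invert each term: -2/(s - 1) ↔ -2e^(t); 4/(s + 4) ↔ 4e^(-4t); 1/(s - 2) ↔ e^(2t).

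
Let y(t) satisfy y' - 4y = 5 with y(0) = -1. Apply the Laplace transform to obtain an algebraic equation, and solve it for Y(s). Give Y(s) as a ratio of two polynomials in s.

Y(s) = (-s + 5)/(s^2 - 4*s)

Take the Laplace transform of both sides.
With L{y'} = sY - y(0) = sY - (-1): the LHS transforms to (s - 4)Y - (-1).
The right side is L{5} = 5/s.
So (s - 4)Y = 5/s + (-1).
Solve for Y(s) and write it as one ratio of polynomials.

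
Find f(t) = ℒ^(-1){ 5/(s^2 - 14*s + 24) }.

Rewrite the denominator: s^2 - 14*s + 24 = (s - 7)^2 - 25.
The form in (s - 7) signals a first-shifting-theorem factor e^(7t).
Since L{sinh(5t)} = 5/(s^2 - 25), the inverse is e^(7*t)*sinh(5*t).

f(t) = exp(7*t)*sinh(5*t)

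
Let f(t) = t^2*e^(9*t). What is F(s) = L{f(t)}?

F(s) = 2/(s - 9)^3

L{e^(9t)} = 1/(s - 9).
Then apply L{t^2·g(t)} = (-1)^2 d^2/ds^2[G(s)] with G(s) = 1/(s - 9):
differentiating 2 times and applying the sign gives 2/(s - 9)^3.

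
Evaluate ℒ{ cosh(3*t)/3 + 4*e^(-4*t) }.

By linearity of the Laplace transform, transform each term separately.
(4)·[L{e^(-4t)} = 1/(s + 4)]; (1/3)·[L{cosh(3t)} = s/(s^2 - 9)].

s/(3*(s^2 - 9)) + 4/(s + 4)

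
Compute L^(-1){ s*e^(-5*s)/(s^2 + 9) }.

The factor e^(-5s) signals a time shift by c = 5 (second shifting theorem).
L{cos(3t)} = s/(s^2 + 9), so L^-1{s/(s^2 + 9)} = cos(3*t).
Hence the inverse is u(t - 5) times that function evaluated at t - 5.

Heaviside(t - 5)*(cos(3*t - 15))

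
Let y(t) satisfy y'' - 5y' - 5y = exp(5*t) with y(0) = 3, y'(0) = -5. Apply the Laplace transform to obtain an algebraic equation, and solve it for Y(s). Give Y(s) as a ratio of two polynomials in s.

Apply the Laplace transform to the equation.
The derivative rules (L{y''} = s^2 Y - s·y(0) - y'(0) and L{y'} = sY - y(0), with y(0) = 3, y'(0) = -5) turn the left side into (s^2 - 5*s - 5)Y - (3*s - 20).
The right side is L{exp(5*t)} = 1/(s - 5).
So (s^2 - 5*s - 5)Y = 1/(s - 5) + (3*s - 20).
Isolate Y and clear denominators.

Y(s) = (3*s^2 - 35*s + 101)/(s^3 - 10*s^2 + 20*s + 25)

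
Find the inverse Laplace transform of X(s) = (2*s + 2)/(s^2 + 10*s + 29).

-4*exp(-5*t)*sin(2*t) + 2*exp(-5*t)*cos(2*t)

Complete the square in the denominator: s^2 + 10*s + 29 = (s + 5)^2 + 2^2.
Split the numerator to match: 2*s + 2 = 2·(s + 5) - 4·2.
Invert each term: 2·(s + 5)/((s + 5)^2 + 4) ↔ 2e^(-5t)cos(2t); -4·2/((s + 5)^2 + 4) ↔ -4e^(-5t)sin(2t).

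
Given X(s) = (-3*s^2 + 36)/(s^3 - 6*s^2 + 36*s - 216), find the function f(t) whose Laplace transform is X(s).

Factor the denominator: s^3 - 6*s^2 + 36*s - 216 = (s - 6)*(s^2 + 36).
Partial fraction decomposition gives [-1/(s - 6)] + [-2*s/(s^2 + 36)] + [-12/(s^2 + 36)].
Invert each term: -1/(s - 6) ↔ -e^(6t); -2·s/(s^2 + 36) ↔ -2cos(6t); -2·6/(s^2 + 36) ↔ -2sin(6t).

f(t) = -exp(6*t) - 2*sin(6*t) - 2*cos(6*t)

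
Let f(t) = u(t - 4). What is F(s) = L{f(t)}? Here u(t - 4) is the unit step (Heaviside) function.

F(s) = exp(-4*s)/s

By the second shifting theorem, L{u(t - c)·g(t - c)} = e^(-cs)·G(s) with c = 4 and G(s) = L{g(t)}.
L{1} = 1/s.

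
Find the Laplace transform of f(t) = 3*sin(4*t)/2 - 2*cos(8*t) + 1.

-2*s/(s^2 + 64) + 6/(s^2 + 16) + 1/s

Apply the Laplace transform termwise.
(-2)·[L{cos(8t)} = s/(s^2 + 64)]; L{1} = 1/s; (3/2)·[L{sin(4t)} = 4/(s^2 + 16)].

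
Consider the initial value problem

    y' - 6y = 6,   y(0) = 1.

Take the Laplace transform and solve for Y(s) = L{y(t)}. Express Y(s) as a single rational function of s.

Laplace-transform each side.
With L{y'} = sY - y(0) = sY - 1: the LHS transforms to (s - 6)Y - (1).
The right side is L{6} = 6/s.
So (s - 6)Y = 6/s + (1).
Solve for Y(s) and write it as one ratio of polynomials.

Y(s) = (s + 6)/(s^2 - 6*s)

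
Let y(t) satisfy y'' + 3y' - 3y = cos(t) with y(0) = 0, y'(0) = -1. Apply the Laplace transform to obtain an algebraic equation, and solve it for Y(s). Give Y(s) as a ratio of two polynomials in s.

Y(s) = (-s^2 + s - 1)/(s^4 + 3*s^3 - 2*s^2 + 3*s - 3)

Take the Laplace transform of both sides.
Using L{y''} = s^2 Y - s·y(0) - y'(0) and L{y'} = sY - y(0), with y(0) = 0, y'(0) = -1, the left side becomes (s^2 + 3*s - 3)Y - (-1).
The right side is L{cos(t)} = s/(s^2 + 1).
So (s^2 + 3*s - 3)Y = s/(s^2 + 1) + (-1).
Divide through and combine into a single rational function.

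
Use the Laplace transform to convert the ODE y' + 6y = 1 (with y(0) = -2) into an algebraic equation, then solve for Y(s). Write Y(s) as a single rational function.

Transform both sides with L{·}.
Using L{y'} = sY - y(0) = sY - (-2), the left side becomes (s + 6)Y - (-2).
The right side is L{1} = 1/s.
So (s + 6)Y = 1/s + (-2).
Divide through and combine into a single rational function.

Y(s) = (-2*s + 1)/(s^2 + 6*s)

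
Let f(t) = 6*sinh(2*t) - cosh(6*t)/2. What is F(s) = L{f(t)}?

Apply the Laplace transform termwise.
(-1/2)·[L{cosh(6t)} = s/(s^2 - 36)]; (6)·[L{sinh(2t)} = 2/(s^2 - 4)].

F(s) = -s/(2*(s^2 - 36)) + 12/(s^2 - 4)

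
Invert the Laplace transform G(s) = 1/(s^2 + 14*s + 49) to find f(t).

f(t) = t*exp(-7*t)

Rewrite the denominator: s^2 + 14*s + 49 = (s + 7)^2.
The form in (s + 7) signals a first-shifting-theorem factor e^(-7t).
Since L{t} = 1!/s^2 = 1/s^2, the inverse is t*e^(-7*t).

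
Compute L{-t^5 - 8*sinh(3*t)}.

Apply the Laplace transform termwise.
(-1)·[L{t^5} = 5!/s^6 = 120/s^6]; (-8)·[L{sinh(3t)} = 3/(s^2 - 9)].

-24/(s^2 - 9) - 120/s^6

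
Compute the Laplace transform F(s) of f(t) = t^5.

F(s) = 120/s^6

L{t^5} = 5!/s^6 = 120/s^6.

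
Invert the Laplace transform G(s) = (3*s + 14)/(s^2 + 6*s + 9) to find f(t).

Factor the denominator: s^2 + 6*s + 9 = (s + 3)^2.
Partial fraction decomposition gives [3/(s + 3)] + [5/(s + 3)^2].
Invert each term: 3/(s + 3) ↔ 3e^(-3t); 5/(s + 3)^2 ↔ 5t·e^(-3t).

f(t) = 5*t*exp(-3*t) + 3*exp(-3*t)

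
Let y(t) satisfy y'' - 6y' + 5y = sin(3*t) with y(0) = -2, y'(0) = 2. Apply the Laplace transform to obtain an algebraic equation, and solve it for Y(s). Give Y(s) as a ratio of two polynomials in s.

Laplace-transform each side.
The derivative rules (L{y''} = s^2 Y - s·y(0) - y'(0) and L{y'} = sY - y(0), with y(0) = -2, y'(0) = 2) turn the left side into (s^2 - 6*s + 5)Y - (-2*s + 14).
The right side is L{sin(3*t)} = 3/(s^2 + 9).
So (s^2 - 6*s + 5)Y = 3/(s^2 + 9) + (-2*s + 14).
Solve for Y(s) and write it as one ratio of polynomials.

Y(s) = (-2*s^3 + 14*s^2 - 18*s + 129)/(s^4 - 6*s^3 + 14*s^2 - 54*s + 45)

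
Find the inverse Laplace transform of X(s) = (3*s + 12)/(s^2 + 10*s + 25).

Factor the denominator: s^2 + 10*s + 25 = (s + 5)^2.
Partial fraction decomposition gives [3/(s + 5)] + [-3/(s + 5)^2].
Invert each term: 3/(s + 5) ↔ 3e^(-5t); -3/(s + 5)^2 ↔ -3t·e^(-5t).

-3*t*exp(-5*t) + 3*exp(-5*t)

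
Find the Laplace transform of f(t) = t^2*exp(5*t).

2/(s - 5)^3

L{e^(5t)} = 1/(s - 5).
Then apply L{t^2·g(t)} = (-1)^2 d^2/ds^2[G(s)] with G(s) = 1/(s - 5):
differentiating 2 times and applying the sign gives 2/(s - 5)^3.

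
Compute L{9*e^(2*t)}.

9/(s - 2)

L{9} = 9/s.
By the first shifting theorem, multiplying by e^(2t) replaces s with s - 2.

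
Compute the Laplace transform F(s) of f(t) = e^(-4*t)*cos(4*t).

F(s) = (s + 4)/((s + 4)^2 + 16)

L{cos(4t)} = s/(s^2 + 16).
By the first shifting theorem, multiplying by e^(-4t) replaces s with s + 4.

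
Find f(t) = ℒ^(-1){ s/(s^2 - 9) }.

Since L{cosh(3t)} = s/(s^2 - 9), the inverse is cosh(3*t).

f(t) = cosh(3*t)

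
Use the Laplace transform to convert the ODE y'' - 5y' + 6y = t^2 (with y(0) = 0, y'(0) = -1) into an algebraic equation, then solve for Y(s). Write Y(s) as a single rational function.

Laplace-transform each side.
With L{y''} = s^2 Y - s·y(0) - y'(0) and L{y'} = sY - y(0), with y(0) = 0, y'(0) = -1: the LHS transforms to (s^2 - 5*s + 6)Y - (-1).
The right side is L{t^2} = 2/s^3.
So (s^2 - 5*s + 6)Y = 2/s^3 + (-1).
Isolate Y and clear denominators.

Y(s) = (-s^3 + 2)/(s^5 - 5*s^4 + 6*s^3)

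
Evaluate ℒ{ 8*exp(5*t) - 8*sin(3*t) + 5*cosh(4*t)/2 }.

5*s/(2*(s^2 - 16)) - 24/(s^2 + 9) + 8/(s - 5)

Apply the Laplace transform termwise.
(8)·[L{e^(5t)} = 1/(s - 5)]; (-8)·[L{sin(3t)} = 3/(s^2 + 9)]; (5/2)·[L{cosh(4t)} = s/(s^2 - 16)].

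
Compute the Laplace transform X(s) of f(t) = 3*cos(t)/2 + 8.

X(s) = 3*s/(2*(s^2 + 1)) + 8/s

Apply the Laplace transform termwise.
L{8} = 8/s; (3/2)·[L{cos(t)} = s/(s^2 + 1)].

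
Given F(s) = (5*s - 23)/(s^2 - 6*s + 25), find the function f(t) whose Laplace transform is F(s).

Complete the square in the denominator: s^2 - 6*s + 25 = (s - 3)^2 + 4^2.
Split the numerator to match: 5*s - 23 = 5·(s - 3) - 2·4.
Invert each term: 5·(s - 3)/((s - 3)^2 + 16) ↔ 5e^(3t)cos(4t); -2·4/((s - 3)^2 + 16) ↔ -2e^(3t)sin(4t).

f(t) = -2*exp(3*t)*sin(4*t) + 5*exp(3*t)*cos(4*t)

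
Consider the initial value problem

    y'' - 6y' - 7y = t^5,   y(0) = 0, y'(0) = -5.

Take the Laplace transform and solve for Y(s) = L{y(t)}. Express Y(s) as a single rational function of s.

Take the Laplace transform of both sides.
Using L{y''} = s^2 Y - s·y(0) - y'(0) and L{y'} = sY - y(0), with y(0) = 0, y'(0) = -5, the left side becomes (s^2 - 6*s - 7)Y - (-5).
The right side is L{t^5} = 120/s^6.
So (s^2 - 6*s - 7)Y = 120/s^6 + (-5).
Divide through and combine into a single rational function.

Y(s) = (-5*s^6 + 120)/(s^8 - 6*s^7 - 7*s^6)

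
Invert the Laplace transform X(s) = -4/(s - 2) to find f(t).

f(t) = -4*exp(2*t)

Since L{e^(2t)} = 1/(s - 2), the inverse is e^(2*t), scaled by -4.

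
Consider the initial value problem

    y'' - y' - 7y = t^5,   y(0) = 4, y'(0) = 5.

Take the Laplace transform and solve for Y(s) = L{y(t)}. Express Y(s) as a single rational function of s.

Y(s) = (4*s^7 + s^6 + 120)/(s^8 - s^7 - 7*s^6)

Take the Laplace transform of both sides.
With L{y''} = s^2 Y - s·y(0) - y'(0) and L{y'} = sY - y(0), with y(0) = 4, y'(0) = 5: the LHS transforms to (s^2 - s - 7)Y - (4*s + 1).
The right side is L{t^5} = 120/s^6.
So (s^2 - s - 7)Y = 120/s^6 + (4*s + 1).
Isolate Y and clear denominators.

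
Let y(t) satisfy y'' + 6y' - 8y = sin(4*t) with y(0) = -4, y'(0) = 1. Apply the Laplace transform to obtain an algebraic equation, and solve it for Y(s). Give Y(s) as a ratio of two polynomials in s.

Transform both sides with L{·}.
With L{y''} = s^2 Y - s·y(0) - y'(0) and L{y'} = sY - y(0), with y(0) = -4, y'(0) = 1: the LHS transforms to (s^2 + 6*s - 8)Y - (-4*s - 23).
The right side is L{sin(4*t)} = 4/(s^2 + 16).
So (s^2 + 6*s - 8)Y = 4/(s^2 + 16) + (-4*s - 23).
Divide through and combine into a single rational function.

Y(s) = (-4*s^3 - 23*s^2 - 64*s - 364)/(s^4 + 6*s^3 + 8*s^2 + 96*s - 128)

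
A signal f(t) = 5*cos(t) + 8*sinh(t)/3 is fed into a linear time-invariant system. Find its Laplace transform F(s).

The transform is linear, so treat each term independently.
(5)·[L{cos(t)} = s/(s^2 + 1)]; (8/3)·[L{sinh(t)} = 1/(s^2 - 1)].

F(s) = 5*s/(s^2 + 1) + 8/(3*(s^2 - 1))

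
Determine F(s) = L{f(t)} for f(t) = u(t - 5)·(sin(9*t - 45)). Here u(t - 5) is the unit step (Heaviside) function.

By the second shifting theorem, L{u(t - c)·g(t - c)} = e^(-cs)·G(s) with c = 5 and G(s) = L{g(t)}.
L{sin(9t)} = 9/(s^2 + 81).

F(s) = 9*exp(-5*s)/(s^2 + 81)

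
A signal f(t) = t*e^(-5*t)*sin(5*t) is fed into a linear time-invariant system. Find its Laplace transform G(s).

L{sin(5t)} = 5/(s^2 + 25).
Multiplying by e^(-5t) shifts s → s + 5, so L{e^(-5*t)*sin(5*t)} = 5/((s + 5)^2 + 25).
Then apply L{t·g(t)} = -d/ds[H(s)] with H(s) = 5/((s + 5)^2 + 25):
differentiating 1 time and applying the sign gives 10*(s + 5)/(s^2 + 10*s + 50)^2.

G(s) = 10*(s + 5)/(s^2 + 10*s + 50)^2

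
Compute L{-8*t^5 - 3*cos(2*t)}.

-3*s/(s^2 + 4) - 960/s^6

The transform is linear, so treat each term independently.
(-8)·[L{t^5} = 5!/s^6 = 120/s^6]; (-3)·[L{cos(2t)} = s/(s^2 + 4)].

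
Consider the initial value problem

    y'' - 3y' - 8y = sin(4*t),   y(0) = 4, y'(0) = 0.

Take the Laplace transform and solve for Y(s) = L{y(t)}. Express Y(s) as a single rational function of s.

Y(s) = (4*s^3 - 12*s^2 + 64*s - 188)/(s^4 - 3*s^3 + 8*s^2 - 48*s - 128)

Take the Laplace transform of both sides.
Using L{y''} = s^2 Y - s·y(0) - y'(0) and L{y'} = sY - y(0), with y(0) = 4, y'(0) = 0, the left side becomes (s^2 - 3*s - 8)Y - (4*s - 12).
The right side is L{sin(4*t)} = 4/(s^2 + 16).
So (s^2 - 3*s - 8)Y = 4/(s^2 + 16) + (4*s - 12).
Solve for Y(s) and write it as one ratio of polynomials.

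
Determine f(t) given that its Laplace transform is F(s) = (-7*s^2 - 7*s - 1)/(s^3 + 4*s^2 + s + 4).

Factor the denominator: s^3 + 4*s^2 + s + 4 = (s + 4)*(s^2 + 1).
Partial fraction decomposition gives [-5/(s + 4)] + [-2*s/(s^2 + 1)] + [1/(s^2 + 1)].
Invert each term: -5/(s + 4) ↔ -5e^(-4t); -2·s/(s^2 + 1) ↔ -2cos(t); 1·1/(s^2 + 1) ↔ sin(t).

f(t) = sin(t) - 2*cos(t) - 5*exp(-4*t)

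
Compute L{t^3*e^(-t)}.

6/(s + 1)^4

L{t^3} = 3!/s^4 = 6/s^4.
By the first shifting theorem, multiplying by e^(-t) replaces s with s + 1.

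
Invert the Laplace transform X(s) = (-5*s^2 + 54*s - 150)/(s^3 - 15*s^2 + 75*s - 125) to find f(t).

f(t) = -5*t^2*exp(5*t)/2 + 4*t*exp(5*t) - 5*exp(5*t)

Factor the denominator: s^3 - 15*s^2 + 75*s - 125 = (s - 5)^3.
Partial fraction decomposition gives [-5/(s - 5)] + [4/(s - 5)^2] + [-5/(s - 5)^3].
Invert each term: -5/(s - 5) ↔ -5e^(5t); 4/(s - 5)^2 ↔ 4t·e^(5t); -5/(s - 5)^3 ↔ (-5/2)t^2·e^(5t).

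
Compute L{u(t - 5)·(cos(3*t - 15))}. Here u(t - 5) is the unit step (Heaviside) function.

By the second shifting theorem, L{u(t - c)·g(t - c)} = e^(-cs)·H(s) with c = 5 and H(s) = L{g(t)}.
L{cos(3t)} = s/(s^2 + 9).

s*exp(-5*s)/(s^2 + 9)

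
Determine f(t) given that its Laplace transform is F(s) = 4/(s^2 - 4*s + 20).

f(t) = exp(2*t)*sin(4*t)

Rewrite the denominator: s^2 - 4*s + 20 = (s - 2)^2 + 16.
The form in (s - 2) signals a first-shifting-theorem factor e^(2t).
Since L{sin(4t)} = 4/(s^2 + 16), the inverse is e^(2*t)*sin(4*t).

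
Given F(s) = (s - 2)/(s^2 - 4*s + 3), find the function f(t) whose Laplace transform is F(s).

f(t) = exp(2*t)*cosh(t)

Rewrite the denominator: s^2 - 4*s + 3 = (s - 2)^2 - 1.
The form in (s - 2) signals a first-shifting-theorem factor e^(2t).
Since L{cosh(t)} = s/(s^2 - 1), the inverse is exp(2*t)*cosh(t).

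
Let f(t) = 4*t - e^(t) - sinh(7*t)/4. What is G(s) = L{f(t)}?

G(s) = -7/(4*(s^2 - 49)) - 1/(s - 1) + 4/s^2

By linearity of the Laplace transform, transform each term separately.
(-1)·[L{e^(t)} = 1/(s - 1)]; (4)·[L{t} = 1!/s^2 = 1/s^2]; (-1/4)·[L{sinh(7t)} = 7/(s^2 - 49)].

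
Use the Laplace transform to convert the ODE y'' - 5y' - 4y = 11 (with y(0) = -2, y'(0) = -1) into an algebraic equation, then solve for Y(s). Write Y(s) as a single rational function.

Transform both sides with L{·}.
The derivative rules (L{y''} = s^2 Y - s·y(0) - y'(0) and L{y'} = sY - y(0), with y(0) = -2, y'(0) = -1) turn the left side into (s^2 - 5*s - 4)Y - (-2*s + 9).
The right side is L{11} = 11/s.
So (s^2 - 5*s - 4)Y = 11/s + (-2*s + 9).
Solve for Y(s) and write it as one ratio of polynomials.

Y(s) = (-2*s^2 + 9*s + 11)/(s^3 - 5*s^2 - 4*s)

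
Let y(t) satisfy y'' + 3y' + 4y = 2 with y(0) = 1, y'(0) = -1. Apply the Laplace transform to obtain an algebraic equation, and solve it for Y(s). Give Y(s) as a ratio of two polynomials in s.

Y(s) = (s^2 + 2*s + 2)/(s^3 + 3*s^2 + 4*s)

Laplace-transform each side.
With L{y''} = s^2 Y - s·y(0) - y'(0) and L{y'} = sY - y(0), with y(0) = 1, y'(0) = -1: the LHS transforms to (s^2 + 3*s + 4)Y - (s + 2).
The right side is L{2} = 2/s.
So (s^2 + 3*s + 4)Y = 2/s + (s + 2).
Isolate Y and clear denominators.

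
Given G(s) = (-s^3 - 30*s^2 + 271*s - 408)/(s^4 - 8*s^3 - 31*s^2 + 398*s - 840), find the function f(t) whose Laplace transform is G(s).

Factor the denominator: s^4 - 8*s^3 - 31*s^2 + 398*s - 840 = (s - 6)*(s - 5)*(s - 4)*(s + 7).
Partial fraction decomposition gives [-6/(s - 5)] + [-3/(s - 6)] + [2/(s + 7)] + [6/(s - 4)].
Invert each term: -6/(s - 5) ↔ -6e^(5t); -3/(s - 6) ↔ -3e^(6t); 2/(s + 7) ↔ 2e^(-7t); 6/(s - 4) ↔ 6e^(4t).

f(t) = -3*exp(6*t) - 6*exp(5*t) + 6*exp(4*t) + 2*exp(-7*t)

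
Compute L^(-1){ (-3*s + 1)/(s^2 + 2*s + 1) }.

4*t*exp(-t) - 3*exp(-t)

Factor the denominator: s^2 + 2*s + 1 = (s + 1)^2.
Partial fraction decomposition gives [-3/(s + 1)] + [4/(s + 1)^2].
Invert each term: -3/(s + 1) ↔ -3e^(-t); 4/(s + 1)^2 ↔ 4t·e^(-t).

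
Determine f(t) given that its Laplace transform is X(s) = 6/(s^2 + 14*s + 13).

Rewrite the denominator: s^2 + 14*s + 13 = (s + 7)^2 - 36.
The form in (s + 7) signals a first-shifting-theorem factor e^(-7t).
Since L{sinh(6t)} = 6/(s^2 - 36), the inverse is e^(-7*t)*sinh(6*t).

f(t) = exp(-7*t)*sinh(6*t)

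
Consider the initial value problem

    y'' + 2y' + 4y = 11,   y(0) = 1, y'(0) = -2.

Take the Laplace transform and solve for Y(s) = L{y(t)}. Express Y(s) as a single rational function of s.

Transform both sides with L{·}.
Using L{y''} = s^2 Y - s·y(0) - y'(0) and L{y'} = sY - y(0), with y(0) = 1, y'(0) = -2, the left side becomes (s^2 + 2*s + 4)Y - (s).
The right side is L{11} = 11/s.
So (s^2 + 2*s + 4)Y = 11/s + (s).
Solve for Y(s) and write it as one ratio of polynomials.

Y(s) = (s^2 + 11)/(s^3 + 2*s^2 + 4*s)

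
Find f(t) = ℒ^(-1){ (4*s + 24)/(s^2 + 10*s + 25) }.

Factor the denominator: s^2 + 10*s + 25 = (s + 5)^2.
Partial fraction decomposition gives [4/(s + 5)] + [4/(s + 5)^2].
Invert each term: 4/(s + 5) ↔ 4e^(-5t); 4/(s + 5)^2 ↔ 4t·e^(-5t).

f(t) = 4*t*exp(-5*t) + 4*exp(-5*t)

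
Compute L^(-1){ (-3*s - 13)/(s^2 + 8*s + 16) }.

Factor the denominator: s^2 + 8*s + 16 = (s + 4)^2.
Partial fraction decomposition gives [-3/(s + 4)] + [-1/(s + 4)^2].
Invert each term: -3/(s + 4) ↔ -3e^(-4t); -1/(s + 4)^2 ↔ -t·e^(-4t).

-t*exp(-4*t) - 3*exp(-4*t)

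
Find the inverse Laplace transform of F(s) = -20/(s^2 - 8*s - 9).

Rewrite the denominator: s^2 - 8*s - 9 = (s - 4)^2 - 25.
The form in (s - 4) signals a first-shifting-theorem factor e^(4t).
Since L{sinh(5t)} = 5/(s^2 - 25), the inverse is e^(4*t)*sinh(5*t), scaled by -4.

-4*exp(4*t)*sinh(5*t)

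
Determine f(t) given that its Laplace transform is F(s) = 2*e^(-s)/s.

The factor e^(-s) signals a time shift by c = 1 (second shifting theorem).
L{2} = 2/s, so L^-1{2/s} = 2.
Hence the inverse is u(t - 1) times that function evaluated at t - 1.

f(t) = Heaviside(t - 1)*(2)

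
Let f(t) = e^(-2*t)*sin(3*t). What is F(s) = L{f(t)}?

L{sin(3t)} = 3/(s^2 + 9).
By the first shifting theorem, multiplying by e^(-2t) replaces s with s + 2.

F(s) = 3/((s + 2)^2 + 9)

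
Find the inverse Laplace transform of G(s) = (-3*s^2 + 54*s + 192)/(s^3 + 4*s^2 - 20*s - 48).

Factor the denominator: s^3 + 4*s^2 - 20*s - 48 = (s - 4)*(s + 2)*(s + 6).
Partial fraction decomposition gives [-3/(s + 2)] + [-6/(s + 6)] + [6/(s - 4)].
Invert each term: -3/(s + 2) ↔ -3e^(-2t); -6/(s + 6) ↔ -6e^(-6t); 6/(s - 4) ↔ 6e^(4t).

6*exp(4*t) - 3*exp(-2*t) - 6*exp(-6*t)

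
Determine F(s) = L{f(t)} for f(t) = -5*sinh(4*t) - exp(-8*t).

The transform is linear, so treat each term independently.
(-1)·[L{e^(-8t)} = 1/(s + 8)]; (-5)·[L{sinh(4t)} = 4/(s^2 - 16)].

F(s) = -20/(s^2 - 16) - 1/(s + 8)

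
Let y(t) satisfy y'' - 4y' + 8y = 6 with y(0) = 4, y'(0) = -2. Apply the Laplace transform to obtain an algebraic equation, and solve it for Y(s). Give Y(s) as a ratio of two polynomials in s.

Take the Laplace transform of both sides.
The derivative rules (L{y''} = s^2 Y - s·y(0) - y'(0) and L{y'} = sY - y(0), with y(0) = 4, y'(0) = -2) turn the left side into (s^2 - 4*s + 8)Y - (4*s - 18).
The right side is L{6} = 6/s.
So (s^2 - 4*s + 8)Y = 6/s + (4*s - 18).
Solve for Y(s) and write it as one ratio of polynomials.

Y(s) = (4*s^2 - 18*s + 6)/(s^3 - 4*s^2 + 8*s)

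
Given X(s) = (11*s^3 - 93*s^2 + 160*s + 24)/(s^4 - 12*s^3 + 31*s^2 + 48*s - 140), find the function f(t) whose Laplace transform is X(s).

f(t) = 4*exp(7*t) + 3*exp(5*t) + exp(2*t) + 3*exp(-2*t)

Factor the denominator: s^4 - 12*s^3 + 31*s^2 + 48*s - 140 = (s - 7)*(s - 5)*(s - 2)*(s + 2).
Partial fraction decomposition gives [1/(s - 2)] + [3/(s - 5)] + [4/(s - 7)] + [3/(s + 2)].
Invert each term: 1/(s - 2) ↔ e^(2t); 3/(s - 5) ↔ 3e^(5t); 4/(s - 7) ↔ 4e^(7t); 3/(s + 2) ↔ 3e^(-2t).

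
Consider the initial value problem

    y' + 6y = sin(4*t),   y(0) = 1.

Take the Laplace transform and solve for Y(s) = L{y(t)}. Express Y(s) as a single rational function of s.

Y(s) = (s^2 + 20)/(s^3 + 6*s^2 + 16*s + 96)

Take the Laplace transform of both sides.
With L{y'} = sY - y(0) = sY - 1: the LHS transforms to (s + 6)Y - (1).
The right side is L{sin(4*t)} = 4/(s^2 + 16).
So (s + 6)Y = 4/(s^2 + 16) + (1).
Solve for Y(s) and write it as one ratio of polynomials.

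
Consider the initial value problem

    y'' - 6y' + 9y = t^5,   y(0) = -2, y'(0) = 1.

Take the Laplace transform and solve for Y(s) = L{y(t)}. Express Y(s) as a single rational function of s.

Apply the Laplace transform to the equation.
The derivative rules (L{y''} = s^2 Y - s·y(0) - y'(0) and L{y'} = sY - y(0), with y(0) = -2, y'(0) = 1) turn the left side into (s^2 - 6*s + 9)Y - (-2*s + 13).
The right side is L{t^5} = 120/s^6.
So (s^2 - 6*s + 9)Y = 120/s^6 + (-2*s + 13).
Divide through and combine into a single rational function.

Y(s) = (-2*s^7 + 13*s^6 + 120)/(s^8 - 6*s^7 + 9*s^6)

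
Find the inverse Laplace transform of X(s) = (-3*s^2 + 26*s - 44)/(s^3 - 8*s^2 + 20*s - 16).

2*t*exp(2*t) + 3*exp(4*t) - 6*exp(2*t)

Factor the denominator: s^3 - 8*s^2 + 20*s - 16 = (s - 4)*(s - 2)^2.
Partial fraction decomposition gives [-6/(s - 2)] + [2/(s - 2)^2] + [3/(s - 4)].
Invert each term: -6/(s - 2) ↔ -6e^(2t); 2/(s - 2)^2 ↔ 2t·e^(2t); 3/(s - 4) ↔ 3e^(4t).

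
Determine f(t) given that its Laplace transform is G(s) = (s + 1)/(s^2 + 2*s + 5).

Rewrite the denominator: s^2 + 2*s + 5 = (s + 1)^2 + 4.
The form in (s + 1) signals a first-shifting-theorem factor e^(-t).
Since L{cos(2t)} = s/(s^2 + 4), the inverse is exp(-t)*cos(2*t).

f(t) = exp(-t)*cos(2*t)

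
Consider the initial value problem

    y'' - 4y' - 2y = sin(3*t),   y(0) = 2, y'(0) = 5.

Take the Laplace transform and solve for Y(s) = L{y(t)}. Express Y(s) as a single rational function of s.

Y(s) = (2*s^3 - 3*s^2 + 18*s - 24)/(s^4 - 4*s^3 + 7*s^2 - 36*s - 18)

Take the Laplace transform of both sides.
The derivative rules (L{y''} = s^2 Y - s·y(0) - y'(0) and L{y'} = sY - y(0), with y(0) = 2, y'(0) = 5) turn the left side into (s^2 - 4*s - 2)Y - (2*s - 3).
The right side is L{sin(3*t)} = 3/(s^2 + 9).
So (s^2 - 4*s - 2)Y = 3/(s^2 + 9) + (2*s - 3).
Isolate Y and clear denominators.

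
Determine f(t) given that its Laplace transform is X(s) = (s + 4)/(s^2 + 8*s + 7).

Rewrite the denominator: s^2 + 8*s + 7 = (s + 4)^2 - 9.
The form in (s + 4) signals a first-shifting-theorem factor e^(-4t).
Since L{cosh(3t)} = s/(s^2 - 9), the inverse is e^(-4*t)*cosh(3*t).

f(t) = exp(-4*t)*cosh(3*t)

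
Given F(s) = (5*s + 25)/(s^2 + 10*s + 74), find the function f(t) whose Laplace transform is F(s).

Rewrite the denominator: s^2 + 10*s + 74 = (s + 5)^2 + 49.
The form in (s + 5) signals a first-shifting-theorem factor e^(-5t).
Since L{cos(7t)} = s/(s^2 + 49), the inverse is exp(-5*t)*cos(7*t), scaled by 5.

f(t) = 5*exp(-5*t)*cos(7*t)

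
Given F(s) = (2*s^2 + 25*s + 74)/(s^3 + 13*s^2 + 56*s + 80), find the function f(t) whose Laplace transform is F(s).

f(t) = 6*t*exp(-4*t) + 3*exp(-4*t) - exp(-5*t)

Factor the denominator: s^3 + 13*s^2 + 56*s + 80 = (s + 4)^2*(s + 5).
Partial fraction decomposition gives [3/(s + 4)] + [6/(s + 4)^2] + [-1/(s + 5)].
Invert each term: 3/(s + 4) ↔ 3e^(-4t); 6/(s + 4)^2 ↔ 6t·e^(-4t); -1/(s + 5) ↔ -e^(-5t).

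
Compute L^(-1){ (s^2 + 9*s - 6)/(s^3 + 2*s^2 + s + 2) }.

Factor the denominator: s^3 + 2*s^2 + s + 2 = (s + 2)*(s^2 + 1).
Partial fraction decomposition gives [-4/(s + 2)] + [5*s/(s^2 + 1)] + [-1/(s^2 + 1)].
Invert each term: -4/(s + 2) ↔ -4e^(-2t); 5·s/(s^2 + 1) ↔ 5cos(t); -1·1/(s^2 + 1) ↔ -sin(t).

-sin(t) + 5*cos(t) - 4*exp(-2*t)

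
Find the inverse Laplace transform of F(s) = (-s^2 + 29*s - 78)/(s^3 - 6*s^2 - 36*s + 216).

5*t*exp(6*t) + exp(6*t) - 2*exp(-6*t)

Factor the denominator: s^3 - 6*s^2 - 36*s + 216 = (s - 6)^2*(s + 6).
Partial fraction decomposition gives [1/(s - 6)] + [5/(s - 6)^2] + [-2/(s + 6)].
Invert each term: 1/(s - 6) ↔ e^(6t); 5/(s - 6)^2 ↔ 5t·e^(6t); -2/(s + 6) ↔ -2e^(-6t).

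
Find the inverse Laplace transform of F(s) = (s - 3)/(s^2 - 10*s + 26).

2*exp(5*t)*sin(t) + exp(5*t)*cos(t)

Complete the square in the denominator: s^2 - 10*s + 26 = (s - 5)^2 + 1^2.
Split the numerator to match: s - 3 = 1·(s - 5) + 2·1.
Invert each term: 1·(s - 5)/((s - 5)^2 + 1) ↔ e^(5t)cos(t); 2·1/((s - 5)^2 + 1) ↔ 2e^(5t)sin(t).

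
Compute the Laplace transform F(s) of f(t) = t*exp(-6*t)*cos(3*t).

L{cos(3t)} = s/(s^2 + 9).
Multiplying by e^(-6t) shifts s → s + 6, so L{exp(-6*t)*cos(3*t)} = (s + 6)/((s + 6)^2 + 9).
Then apply L{t·g(t)} = -d/ds[G(s)] with G(s) = (s + 6)/((s + 6)^2 + 9):
differentiating 1 time and applying the sign gives (s + 3)*(s + 9)/(s^2 + 12*s + 45)^2.

F(s) = (s + 3)*(s + 9)/(s^2 + 12*s + 45)^2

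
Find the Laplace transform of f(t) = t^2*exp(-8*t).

L{e^(-8t)} = 1/(s + 8).
Then apply L{t^2·g(t)} = (-1)^2 d^2/ds^2[H(s)] with H(s) = 1/(s + 8):
differentiating 2 times and applying the sign gives 2/(s + 8)^3.

2/(s + 8)^3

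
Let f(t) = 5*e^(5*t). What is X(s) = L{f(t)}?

L{5} = 5/s.
By the first shifting theorem, multiplying by e^(5t) replaces s with s - 5.

X(s) = 5/(s - 5)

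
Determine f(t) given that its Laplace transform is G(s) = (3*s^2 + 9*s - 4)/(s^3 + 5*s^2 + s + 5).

Factor the denominator: s^3 + 5*s^2 + s + 5 = (s + 5)*(s^2 + 1).
Partial fraction decomposition gives [1/(s + 5)] + [2*s/(s^2 + 1)] + [-1/(s^2 + 1)].
Invert each term: 1/(s + 5) ↔ e^(-5t); 2·s/(s^2 + 1) ↔ 2cos(t); -1·1/(s^2 + 1) ↔ -sin(t).

f(t) = -sin(t) + 2*cos(t) + exp(-5*t)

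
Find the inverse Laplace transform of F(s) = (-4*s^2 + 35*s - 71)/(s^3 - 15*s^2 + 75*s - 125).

2*t^2*exp(5*t) - 5*t*exp(5*t) - 4*exp(5*t)

Factor the denominator: s^3 - 15*s^2 + 75*s - 125 = (s - 5)^3.
Partial fraction decomposition gives [-4/(s - 5)] + [-5/(s - 5)^2] + [4/(s - 5)^3].
Invert each term: -4/(s - 5) ↔ -4e^(5t); -5/(s - 5)^2 ↔ -5t·e^(5t); 4/(s - 5)^3 ↔ (2)t^2·e^(5t).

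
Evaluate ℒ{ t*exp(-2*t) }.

L{t} = 1!/s^2 = 1/s^2.
By the first shifting theorem, multiplying by e^(-2t) replaces s with s + 2.

(s + 2)^(-2)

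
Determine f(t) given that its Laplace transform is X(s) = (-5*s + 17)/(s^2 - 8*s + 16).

f(t) = -3*t*exp(4*t) - 5*exp(4*t)

Factor the denominator: s^2 - 8*s + 16 = (s - 4)^2.
Partial fraction decomposition gives [-5/(s - 4)] + [-3/(s - 4)^2].
Invert each term: -5/(s - 4) ↔ -5e^(4t); -3/(s - 4)^2 ↔ -3t·e^(4t).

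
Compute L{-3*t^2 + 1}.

Apply the Laplace transform termwise.
(-3)·[L{t^2} = 2!/s^3 = 2/s^3]; L{1} = 1/s.

1/s - 6/s^3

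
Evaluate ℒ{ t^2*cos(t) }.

2*s*(s^2 - 3)/(s^2 + 1)^3

L{cos(t)} = s/(s^2 + 1).
Then apply L{t^2·g(t)} = (-1)^2 d^2/ds^2[H(s)] with H(s) = s/(s^2 + 1):
differentiating 2 times and applying the sign gives 2*s*(s^2 - 3)/(s^2 + 1)^3.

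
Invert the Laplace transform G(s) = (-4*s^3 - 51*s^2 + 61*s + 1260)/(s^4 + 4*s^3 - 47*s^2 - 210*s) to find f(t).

f(t) = -2*exp(7*t) - 6 + 3*exp(-5*t) + exp(-6*t)

Factor the denominator: s^4 + 4*s^3 - 47*s^2 - 210*s = s*(s - 7)*(s + 5)*(s + 6).
Partial fraction decomposition gives [-2/(s - 7)] + [-6/s] + [3/(s + 5)] + [1/(s + 6)].
Invert each term: -2/(s - 7) ↔ -2e^(7t); -6/(s - 0) ↔ -6e^(0t); 3/(s + 5) ↔ 3e^(-5t); 1/(s + 6) ↔ e^(-6t).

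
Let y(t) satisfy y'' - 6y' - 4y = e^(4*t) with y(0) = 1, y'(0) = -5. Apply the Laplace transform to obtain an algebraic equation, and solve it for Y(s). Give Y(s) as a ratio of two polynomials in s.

Y(s) = (s^2 - 15*s + 45)/(s^3 - 10*s^2 + 20*s + 16)

Take the Laplace transform of both sides.
Using L{y''} = s^2 Y - s·y(0) - y'(0) and L{y'} = sY - y(0), with y(0) = 1, y'(0) = -5, the left side becomes (s^2 - 6*s - 4)Y - (s - 11).
The right side is L{e^(4*t)} = 1/(s - 4).
So (s^2 - 6*s - 4)Y = 1/(s - 4) + (s - 11).
Divide through and combine into a single rational function.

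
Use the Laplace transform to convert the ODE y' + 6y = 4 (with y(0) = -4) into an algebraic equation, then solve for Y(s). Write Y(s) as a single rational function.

Take the Laplace transform of both sides.
Using L{y'} = sY - y(0) = sY - (-4), the left side becomes (s + 6)Y - (-4).
The right side is L{4} = 4/s.
So (s + 6)Y = 4/s + (-4).
Isolate Y and clear denominators.

Y(s) = (-4*s + 4)/(s^2 + 6*s)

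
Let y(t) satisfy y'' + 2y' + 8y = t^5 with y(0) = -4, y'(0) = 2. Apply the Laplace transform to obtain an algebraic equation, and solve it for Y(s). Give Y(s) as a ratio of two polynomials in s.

Y(s) = (-4*s^7 - 6*s^6 + 120)/(s^8 + 2*s^7 + 8*s^6)

Transform both sides with L{·}.
The derivative rules (L{y''} = s^2 Y - s·y(0) - y'(0) and L{y'} = sY - y(0), with y(0) = -4, y'(0) = 2) turn the left side into (s^2 + 2*s + 8)Y - (-4*s - 6).
The right side is L{t^5} = 120/s^6.
So (s^2 + 2*s + 8)Y = 120/s^6 + (-4*s - 6).
Divide through and combine into a single rational function.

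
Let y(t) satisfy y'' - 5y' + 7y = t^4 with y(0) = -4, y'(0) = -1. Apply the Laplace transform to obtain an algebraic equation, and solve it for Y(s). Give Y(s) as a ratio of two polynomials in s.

Y(s) = (-4*s^6 + 19*s^5 + 24)/(s^7 - 5*s^6 + 7*s^5)

Laplace-transform each side.
With L{y''} = s^2 Y - s·y(0) - y'(0) and L{y'} = sY - y(0), with y(0) = -4, y'(0) = -1: the LHS transforms to (s^2 - 5*s + 7)Y - (-4*s + 19).
The right side is L{t^4} = 24/s^5.
So (s^2 - 5*s + 7)Y = 24/s^5 + (-4*s + 19).
Isolate Y and clear denominators.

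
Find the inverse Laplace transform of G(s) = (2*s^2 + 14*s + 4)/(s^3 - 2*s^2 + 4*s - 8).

5*exp(2*t) + 4*sin(2*t) - 3*cos(2*t)

Factor the denominator: s^3 - 2*s^2 + 4*s - 8 = (s - 2)*(s^2 + 4).
Partial fraction decomposition gives [5/(s - 2)] + [-3*s/(s^2 + 4)] + [8/(s^2 + 4)].
Invert each term: 5/(s - 2) ↔ 5e^(2t); -3·s/(s^2 + 4) ↔ -3cos(2t); 4·2/(s^2 + 4) ↔ 4sin(2t).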